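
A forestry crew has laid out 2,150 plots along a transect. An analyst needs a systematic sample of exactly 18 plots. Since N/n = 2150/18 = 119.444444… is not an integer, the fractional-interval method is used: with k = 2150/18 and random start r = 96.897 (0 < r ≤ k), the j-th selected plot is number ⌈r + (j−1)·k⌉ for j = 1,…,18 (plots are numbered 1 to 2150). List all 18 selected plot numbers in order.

j=1: r + 0k = 96.897 → ⌈·⌉ = 97
j=2: r + 1k = 216.341444… → ⌈·⌉ = 217
j=3: r + 2k = 335.785888… → ⌈·⌉ = 336
j=4: r + 3k = 455.230333… → ⌈·⌉ = 456
j=5: r + 4k = 574.674777… → ⌈·⌉ = 575
j=6: r + 5k = 694.119222… → ⌈·⌉ = 695
j=7: r + 6k = 813.563666… → ⌈·⌉ = 814
j=8: r + 7k = 933.008111… → ⌈·⌉ = 934
j=9: r + 8k = 1052.452555… → ⌈·⌉ = 1053
j=10: r + 9k = 1171.897 → ⌈·⌉ = 1172
j=11: r + 10k = 1291.341444… → ⌈·⌉ = 1292
j=12: r + 11k = 1410.785888… → ⌈·⌉ = 1411
j=13: r + 12k = 1530.230333… → ⌈·⌉ = 1531
j=14: r + 13k = 1649.674777… → ⌈·⌉ = 1650
j=15: r + 14k = 1769.119222… → ⌈·⌉ = 1770
j=16: r + 15k = 1888.563666… → ⌈·⌉ = 1889
j=17: r + 16k = 2008.008111… → ⌈·⌉ = 2009
j=18: r + 17k = 2127.452555… → ⌈·⌉ = 2128

97, 217, 336, 456, 575, 695, 814, 934, 1053, 1172, 1292, 1411, 1531, 1650, 1770, 1889, 2009, 2128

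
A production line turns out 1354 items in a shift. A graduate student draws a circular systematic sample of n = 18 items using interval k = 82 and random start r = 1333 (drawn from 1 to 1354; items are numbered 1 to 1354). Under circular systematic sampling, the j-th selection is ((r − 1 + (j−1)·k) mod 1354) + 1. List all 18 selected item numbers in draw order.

Selection 1: 1333
Selection 2: 1333 + 82 = 1415 → 1415 − 1354 = 61
Selection 3: 61 + 82 = 143
Selection 4: 143 + 82 = 225
Selection 5: 225 + 82 = 307
Selection 6: 307 + 82 = 389
Selection 7: 389 + 82 = 471
Selection 8: 471 + 82 = 553
Selection 9: 553 + 82 = 635
Selection 10: 635 + 82 = 717
Selection 11: 717 + 82 = 799
Selection 12: 799 + 82 = 881
Selection 13: 881 + 82 = 963
Selection 14: 963 + 82 = 1045
Selection 15: 1045 + 82 = 1127
Selection 16: 1127 + 82 = 1209
Selection 17: 1209 + 82 = 1291
Selection 18: 1291 + 82 = 1373 → 1373 − 1354 = 19

1333, 61, 143, 225, 307, 389, 471, 553, 635, 717, 799, 881, 963, 1045, 1127, 1209, 1291, 19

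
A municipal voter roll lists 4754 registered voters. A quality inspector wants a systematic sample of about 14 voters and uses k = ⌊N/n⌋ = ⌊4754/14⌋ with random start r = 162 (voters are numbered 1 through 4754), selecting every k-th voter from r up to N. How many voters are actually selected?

k = ⌊4754/14⌋ = 339
Achieved size = ⌊(4754 − 162)/339⌋ + 1 = ⌊4592/339⌋ + 1 = 13 + 1 = 14
(last selection: 162 + 13×339 = 4569 ≤ 4754; next would be 4908 > 4754)

14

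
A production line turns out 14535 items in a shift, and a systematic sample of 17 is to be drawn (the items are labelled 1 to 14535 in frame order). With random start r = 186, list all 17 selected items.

186, 1041, 1896, 2751, 3606, 4461, 5316, 6171, 7026, 7881, 8736, 9591, 10446, 11301, 12156, 13011, 13866

k = N/n = 14535/17 = 855
item 1: 186
item 2: 186 + 855 = 1041
item 3: 1041 + 855 = 1896
item 4: 1896 + 855 = 2751
item 5: 2751 + 855 = 3606
item 6: 3606 + 855 = 4461
item 7: 4461 + 855 = 5316
item 8: 5316 + 855 = 6171
item 9: 6171 + 855 = 7026
item 10: 7026 + 855 = 7881
item 11: 7881 + 855 = 8736
item 12: 8736 + 855 = 9591
item 13: 9591 + 855 = 10446
item 14: 10446 + 855 = 11301
item 15: 11301 + 855 = 12156
item 16: 12156 + 855 = 13011
item 17: 13011 + 855 = 13866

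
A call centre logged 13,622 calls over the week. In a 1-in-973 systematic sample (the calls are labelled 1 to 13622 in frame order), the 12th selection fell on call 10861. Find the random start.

158

k = 973
r = 10861 − (12−1)×973 = 10861 − 10703 = 158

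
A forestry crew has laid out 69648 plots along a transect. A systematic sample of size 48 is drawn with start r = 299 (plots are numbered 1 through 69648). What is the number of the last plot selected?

68496

k = 69648/48 = 1451
48th selection = r + (48−1)·k = 299 + 47×1451 = 299 + 68197 = 68496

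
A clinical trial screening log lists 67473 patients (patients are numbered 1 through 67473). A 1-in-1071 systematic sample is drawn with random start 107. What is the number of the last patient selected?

66509

k = 1071
63rd selection = r + (63−1)·k = 107 + 62×1071 = 107 + 66402 = 66509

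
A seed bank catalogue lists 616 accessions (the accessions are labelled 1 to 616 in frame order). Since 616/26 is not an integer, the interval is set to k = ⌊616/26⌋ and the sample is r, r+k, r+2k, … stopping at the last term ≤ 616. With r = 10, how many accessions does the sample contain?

k = ⌊616/26⌋ = 23
Achieved size = ⌊(616 − 10)/23⌋ + 1 = ⌊606/23⌋ + 1 = 26 + 1 = 27
(last selection: 10 + 26×23 = 608 ≤ 616; next would be 631 > 616)

27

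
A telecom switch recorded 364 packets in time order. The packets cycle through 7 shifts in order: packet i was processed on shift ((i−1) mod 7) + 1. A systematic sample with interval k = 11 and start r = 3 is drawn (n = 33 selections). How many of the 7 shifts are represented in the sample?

7

Consecutive selections differ by k = 11, so their shift numbers differ by 11 mod 7 = 4.
gcd(11, 7) = 1, so the sample visits 7/1 = 7 distinct residues mod 7.
Start 3 is shift 3; the shifts hit are 1, 2, 3, 4, 5, 6, 7.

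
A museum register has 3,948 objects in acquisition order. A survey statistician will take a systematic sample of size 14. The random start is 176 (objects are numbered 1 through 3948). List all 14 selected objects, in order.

k = N/n = 3948/14 = 282
object 1: 176
object 2: 176 + 282 = 458
object 3: 458 + 282 = 740
object 4: 740 + 282 = 1022
object 5: 1022 + 282 = 1304
object 6: 1304 + 282 = 1586
object 7: 1586 + 282 = 1868
object 8: 1868 + 282 = 2150
object 9: 2150 + 282 = 2432
object 10: 2432 + 282 = 2714
object 11: 2714 + 282 = 2996
object 12: 2996 + 282 = 3278
object 13: 3278 + 282 = 3560
object 14: 3560 + 282 = 3842

176, 458, 740, 1022, 1304, 1586, 1868, 2150, 2432, 2714, 2996, 3278, 3560, 3842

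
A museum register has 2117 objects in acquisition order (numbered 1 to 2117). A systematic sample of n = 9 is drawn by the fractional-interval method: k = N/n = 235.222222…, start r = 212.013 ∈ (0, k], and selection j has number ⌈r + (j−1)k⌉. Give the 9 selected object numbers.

213, 448, 683, 918, 1153, 1389, 1624, 1859, 2094

j=1: r + 0k = 212.013 → ⌈·⌉ = 213
j=2: r + 1k = 447.235222… → ⌈·⌉ = 448
j=3: r + 2k = 682.457444… → ⌈·⌉ = 683
j=4: r + 3k = 917.679666… → ⌈·⌉ = 918
j=5: r + 4k = 1152.901888… → ⌈·⌉ = 1153
j=6: r + 5k = 1388.124111… → ⌈·⌉ = 1389
j=7: r + 6k = 1623.346333… → ⌈·⌉ = 1624
j=8: r + 7k = 1858.568555… → ⌈·⌉ = 1859
j=9: r + 8k = 2093.790777… → ⌈·⌉ = 2094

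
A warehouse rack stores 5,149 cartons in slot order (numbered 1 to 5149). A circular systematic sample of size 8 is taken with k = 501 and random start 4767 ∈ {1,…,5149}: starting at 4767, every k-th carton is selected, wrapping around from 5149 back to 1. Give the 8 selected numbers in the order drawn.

4767, 119, 620, 1121, 1622, 2123, 2624, 3125

Selection 1: 4767
Selection 2: 4767 + 501 = 5268 → 5268 − 5149 = 119
Selection 3: 119 + 501 = 620
Selection 4: 620 + 501 = 1121
Selection 5: 1121 + 501 = 1622
Selection 6: 1622 + 501 = 2123
Selection 7: 2123 + 501 = 2624
Selection 8: 2624 + 501 = 3125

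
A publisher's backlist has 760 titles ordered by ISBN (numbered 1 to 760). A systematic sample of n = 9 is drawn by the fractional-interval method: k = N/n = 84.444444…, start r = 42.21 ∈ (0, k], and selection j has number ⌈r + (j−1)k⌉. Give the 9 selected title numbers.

j=1: r + 0k = 42.21 → ⌈·⌉ = 43
j=2: r + 1k = 126.654444… → ⌈·⌉ = 127
j=3: r + 2k = 211.098888… → ⌈·⌉ = 212
j=4: r + 3k = 295.543333… → ⌈·⌉ = 296
j=5: r + 4k = 379.987777… → ⌈·⌉ = 380
j=6: r + 5k = 464.432222… → ⌈·⌉ = 465
j=7: r + 6k = 548.876666… → ⌈·⌉ = 549
j=8: r + 7k = 633.321111… → ⌈·⌉ = 634
j=9: r + 8k = 717.765555… → ⌈·⌉ = 718

43, 127, 212, 296, 380, 465, 549, 634, 718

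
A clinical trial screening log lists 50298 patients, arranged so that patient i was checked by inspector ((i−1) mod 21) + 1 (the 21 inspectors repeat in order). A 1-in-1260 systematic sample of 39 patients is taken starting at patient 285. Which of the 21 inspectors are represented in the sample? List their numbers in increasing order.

12

Consecutive selections differ by k = 1260, so their inspector numbers differ by 1260 mod 21 = 0.
gcd(1260, 21) = 21, so the sample visits 21/21 = 1 distinct residues mod 21.
Start 285 is inspector 12; the inspectors hit are 12.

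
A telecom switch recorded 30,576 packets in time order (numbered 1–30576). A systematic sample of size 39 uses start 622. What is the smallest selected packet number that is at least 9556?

k = 30576/39 = 784
Steps past start: ⌈(9556 − 622)/784⌉ = ⌈8934/784⌉ = 12
Selected packet: 622 + 12×784 = 10030

10030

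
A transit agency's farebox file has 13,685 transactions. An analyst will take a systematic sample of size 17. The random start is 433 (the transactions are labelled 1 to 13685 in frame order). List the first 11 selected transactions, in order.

433, 1238, 2043, 2848, 3653, 4458, 5263, 6068, 6873, 7678, 8483

k = N/n = 13685/17 = 805
transaction 1: 433
transaction 2: 433 + 805 = 1238
transaction 3: 1238 + 805 = 2043
transaction 4: 2043 + 805 = 2848
transaction 5: 2848 + 805 = 3653
transaction 6: 3653 + 805 = 4458
transaction 7: 4458 + 805 = 5263
transaction 8: 5263 + 805 = 6068
transaction 9: 6068 + 805 = 6873
transaction 10: 6873 + 805 = 7678
transaction 11: 7678 + 805 = 8483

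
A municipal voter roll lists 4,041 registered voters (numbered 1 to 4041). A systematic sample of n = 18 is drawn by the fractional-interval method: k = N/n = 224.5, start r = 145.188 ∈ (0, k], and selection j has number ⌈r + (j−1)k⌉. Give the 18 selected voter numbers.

146, 370, 595, 819, 1044, 1268, 1493, 1717, 1942, 2166, 2391, 2615, 2840, 3064, 3289, 3513, 3738, 3962

j=1: r + 0k = 145.188 → ⌈·⌉ = 146
j=2: r + 1k = 369.688 → ⌈·⌉ = 370
j=3: r + 2k = 594.188 → ⌈·⌉ = 595
j=4: r + 3k = 818.688 → ⌈·⌉ = 819
j=5: r + 4k = 1043.188 → ⌈·⌉ = 1044
j=6: r + 5k = 1267.688 → ⌈·⌉ = 1268
j=7: r + 6k = 1492.188 → ⌈·⌉ = 1493
j=8: r + 7k = 1716.688 → ⌈·⌉ = 1717
j=9: r + 8k = 1941.188 → ⌈·⌉ = 1942
j=10: r + 9k = 2165.688 → ⌈·⌉ = 2166
j=11: r + 10k = 2390.188 → ⌈·⌉ = 2391
j=12: r + 11k = 2614.688 → ⌈·⌉ = 2615
j=13: r + 12k = 2839.188 → ⌈·⌉ = 2840
j=14: r + 13k = 3063.688 → ⌈·⌉ = 3064
j=15: r + 14k = 3288.188 → ⌈·⌉ = 3289
j=16: r + 15k = 3512.688 → ⌈·⌉ = 3513
j=17: r + 16k = 3737.188 → ⌈·⌉ = 3738
j=18: r + 17k = 3961.688 → ⌈·⌉ = 3962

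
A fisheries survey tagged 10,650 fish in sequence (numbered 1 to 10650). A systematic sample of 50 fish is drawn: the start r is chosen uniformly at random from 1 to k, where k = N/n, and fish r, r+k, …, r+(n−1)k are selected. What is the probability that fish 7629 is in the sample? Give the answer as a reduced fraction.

k = 10650/50 = 213.
Fish 7629 is selected iff r ≡ 7629 (mod 213); exactly one such r in {1,…,213}.
Inclusion probability = 1/213.

1/213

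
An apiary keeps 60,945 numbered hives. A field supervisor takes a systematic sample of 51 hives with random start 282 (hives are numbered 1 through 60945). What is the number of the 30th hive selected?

k = 60945/51 = 1195
30th selection = r + (30−1)·k = 282 + 29×1195 = 282 + 34655 = 34937

34937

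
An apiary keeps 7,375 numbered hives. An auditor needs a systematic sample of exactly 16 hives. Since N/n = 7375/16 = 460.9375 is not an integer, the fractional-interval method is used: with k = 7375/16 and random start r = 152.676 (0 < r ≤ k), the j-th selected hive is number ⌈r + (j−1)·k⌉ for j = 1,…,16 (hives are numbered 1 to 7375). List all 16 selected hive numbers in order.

153, 614, 1075, 1536, 1997, 2458, 2919, 3380, 3841, 4302, 4763, 5223, 5684, 6145, 6606, 7067

j=1: r + 0k = 152.676 → ⌈·⌉ = 153
j=2: r + 1k = 613.6135 → ⌈·⌉ = 614
j=3: r + 2k = 1074.551 → ⌈·⌉ = 1075
j=4: r + 3k = 1535.4885 → ⌈·⌉ = 1536
j=5: r + 4k = 1996.426 → ⌈·⌉ = 1997
j=6: r + 5k = 2457.3635 → ⌈·⌉ = 2458
j=7: r + 6k = 2918.301 → ⌈·⌉ = 2919
j=8: r + 7k = 3379.2385 → ⌈·⌉ = 3380
j=9: r + 8k = 3840.176 → ⌈·⌉ = 3841
j=10: r + 9k = 4301.1135 → ⌈·⌉ = 4302
j=11: r + 10k = 4762.051 → ⌈·⌉ = 4763
j=12: r + 11k = 5222.9885 → ⌈·⌉ = 5223
j=13: r + 12k = 5683.926 → ⌈·⌉ = 5684
j=14: r + 13k = 6144.8635 → ⌈·⌉ = 6145
j=15: r + 14k = 6605.801 → ⌈·⌉ = 6606
j=16: r + 15k = 7066.7385 → ⌈·⌉ = 7067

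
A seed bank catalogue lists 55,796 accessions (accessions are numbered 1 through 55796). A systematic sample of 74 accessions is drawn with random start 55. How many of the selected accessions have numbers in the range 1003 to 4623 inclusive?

k = 55796/74 = 754
First selection ≥ 1003: 55 + ⌈(1003−55)/754⌉·754 = 55 + 2×754 = 1563
Last selection ≤ 4623: 55 + ⌊(4623−55)/754⌋·754 = 55 + 6×754 = 4579
Count = 6 − 2 + 1 = 5

5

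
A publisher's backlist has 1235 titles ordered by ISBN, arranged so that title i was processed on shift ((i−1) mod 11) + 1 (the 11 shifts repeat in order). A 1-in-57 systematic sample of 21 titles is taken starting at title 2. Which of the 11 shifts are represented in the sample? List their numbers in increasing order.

Consecutive selections differ by k = 57, so their shift numbers differ by 57 mod 11 = 2.
gcd(57, 11) = 1, so the sample visits 11/1 = 11 distinct residues mod 11.
Start 2 is shift 2; the shifts hit are 1, 2, 3, 4, 5, 6, 7, 8, 9, 10, 11.

1, 2, 3, 4, 5, 6, 7, 8, 9, 10, 11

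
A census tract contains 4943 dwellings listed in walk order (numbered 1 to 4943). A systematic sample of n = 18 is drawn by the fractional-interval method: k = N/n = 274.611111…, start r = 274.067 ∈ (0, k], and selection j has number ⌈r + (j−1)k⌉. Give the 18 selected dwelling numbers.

275, 549, 824, 1098, 1373, 1648, 1922, 2197, 2471, 2746, 3021, 3295, 3570, 3845, 4119, 4394, 4668, 4943

j=1: r + 0k = 274.067 → ⌈·⌉ = 275
j=2: r + 1k = 548.678111… → ⌈·⌉ = 549
j=3: r + 2k = 823.289222… → ⌈·⌉ = 824
j=4: r + 3k = 1097.900333… → ⌈·⌉ = 1098
j=5: r + 4k = 1372.511444… → ⌈·⌉ = 1373
j=6: r + 5k = 1647.122555… → ⌈·⌉ = 1648
j=7: r + 6k = 1921.733666… → ⌈·⌉ = 1922
j=8: r + 7k = 2196.344777… → ⌈·⌉ = 2197
j=9: r + 8k = 2470.955888… → ⌈·⌉ = 2471
j=10: r + 9k = 2745.567 → ⌈·⌉ = 2746
j=11: r + 10k = 3020.178111… → ⌈·⌉ = 3021
j=12: r + 11k = 3294.789222… → ⌈·⌉ = 3295
j=13: r + 12k = 3569.400333… → ⌈·⌉ = 3570
j=14: r + 13k = 3844.011444… → ⌈·⌉ = 3845
j=15: r + 14k = 4118.622555… → ⌈·⌉ = 4119
j=16: r + 15k = 4393.233666… → ⌈·⌉ = 4394
j=17: r + 16k = 4667.844777… → ⌈·⌉ = 4668
j=18: r + 17k = 4942.455888… → ⌈·⌉ = 4943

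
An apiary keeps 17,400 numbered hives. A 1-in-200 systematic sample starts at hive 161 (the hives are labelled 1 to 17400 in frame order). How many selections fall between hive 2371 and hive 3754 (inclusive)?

k = 200
First selection ≥ 2371: 161 + ⌈(2371−161)/200⌉·200 = 161 + 12×200 = 2561
Last selection ≤ 3754: 161 + ⌊(3754−161)/200⌋·200 = 161 + 17×200 = 3561
Count = 17 − 12 + 1 = 6

6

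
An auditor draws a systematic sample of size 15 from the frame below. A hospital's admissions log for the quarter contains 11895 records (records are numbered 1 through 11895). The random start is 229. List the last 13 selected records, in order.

1815, 2608, 3401, 4194, 4987, 5780, 6573, 7366, 8159, 8952, 9745, 10538, 11331

k = N/n = 11895/15 = 793
3rd selection = 229 + 2×793 = 1815
4th: 1815 + 793 = 2608
5th: 2608 + 793 = 3401
6th: 3401 + 793 = 4194
7th: 4194 + 793 = 4987
8th: 4987 + 793 = 5780
9th: 5780 + 793 = 6573
10th: 6573 + 793 = 7366
11th: 7366 + 793 = 8159
12th: 8159 + 793 = 8952
13th: 8952 + 793 = 9745
14th: 9745 + 793 = 10538
15th: 10538 + 793 = 11331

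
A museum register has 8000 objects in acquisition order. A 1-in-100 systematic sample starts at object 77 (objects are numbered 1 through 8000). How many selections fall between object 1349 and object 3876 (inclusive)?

25

k = 100
First selection ≥ 1349: 77 + ⌈(1349−77)/100⌉·100 = 77 + 13×100 = 1377
Last selection ≤ 3876: 77 + ⌊(3876−77)/100⌋·100 = 77 + 37×100 = 3777
Count = 37 − 13 + 1 = 25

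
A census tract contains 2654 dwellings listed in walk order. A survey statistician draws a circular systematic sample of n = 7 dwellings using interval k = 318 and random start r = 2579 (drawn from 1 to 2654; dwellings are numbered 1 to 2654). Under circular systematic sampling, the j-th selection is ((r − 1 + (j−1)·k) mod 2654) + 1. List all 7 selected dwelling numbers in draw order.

2579, 243, 561, 879, 1197, 1515, 1833

Selection 1: 2579
Selection 2: 2579 + 318 = 2897 → 2897 − 2654 = 243
Selection 3: 243 + 318 = 561
Selection 4: 561 + 318 = 879
Selection 5: 879 + 318 = 1197
Selection 6: 1197 + 318 = 1515
Selection 7: 1515 + 318 = 1833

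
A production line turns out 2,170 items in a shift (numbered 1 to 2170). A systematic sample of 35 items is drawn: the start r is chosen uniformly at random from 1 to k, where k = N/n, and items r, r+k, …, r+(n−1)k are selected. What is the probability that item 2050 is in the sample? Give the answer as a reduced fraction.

1/62

k = 2170/35 = 62.
Item 2050 is selected iff r ≡ 2050 (mod 62); exactly one such r in {1,…,62}.
Inclusion probability = 1/62.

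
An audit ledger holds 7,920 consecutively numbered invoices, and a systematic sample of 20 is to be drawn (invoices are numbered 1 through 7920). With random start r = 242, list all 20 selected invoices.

242, 638, 1034, 1430, 1826, 2222, 2618, 3014, 3410, 3806, 4202, 4598, 4994, 5390, 5786, 6182, 6578, 6974, 7370, 7766

k = N/n = 7920/20 = 396
invoice 1: 242
invoice 2: 242 + 396 = 638
invoice 3: 638 + 396 = 1034
invoice 4: 1034 + 396 = 1430
invoice 5: 1430 + 396 = 1826
invoice 6: 1826 + 396 = 2222
invoice 7: 2222 + 396 = 2618
invoice 8: 2618 + 396 = 3014
invoice 9: 3014 + 396 = 3410
invoice 10: 3410 + 396 = 3806
invoice 11: 3806 + 396 = 4202
invoice 12: 4202 + 396 = 4598
invoice 13: 4598 + 396 = 4994
invoice 14: 4994 + 396 = 5390
invoice 15: 5390 + 396 = 5786
invoice 16: 5786 + 396 = 6182
invoice 17: 6182 + 396 = 6578
invoice 18: 6578 + 396 = 6974
invoice 19: 6974 + 396 = 7370
invoice 20: 7370 + 396 = 7766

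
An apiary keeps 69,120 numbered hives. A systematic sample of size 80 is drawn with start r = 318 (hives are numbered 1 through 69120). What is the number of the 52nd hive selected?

k = 69120/80 = 864
52nd selection = r + (52−1)·k = 318 + 51×864 = 318 + 44064 = 44382

44382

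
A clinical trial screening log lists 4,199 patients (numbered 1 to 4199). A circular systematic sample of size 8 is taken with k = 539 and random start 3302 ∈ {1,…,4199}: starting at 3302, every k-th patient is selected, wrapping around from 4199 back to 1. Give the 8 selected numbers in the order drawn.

Selection 1: 3302
Selection 2: 3302 + 539 = 3841
Selection 3: 3841 + 539 = 4380 → 4380 − 4199 = 181
Selection 4: 181 + 539 = 720
Selection 5: 720 + 539 = 1259
Selection 6: 1259 + 539 = 1798
Selection 7: 1798 + 539 = 2337
Selection 8: 2337 + 539 = 2876

3302, 3841, 181, 720, 1259, 1798, 2337, 2876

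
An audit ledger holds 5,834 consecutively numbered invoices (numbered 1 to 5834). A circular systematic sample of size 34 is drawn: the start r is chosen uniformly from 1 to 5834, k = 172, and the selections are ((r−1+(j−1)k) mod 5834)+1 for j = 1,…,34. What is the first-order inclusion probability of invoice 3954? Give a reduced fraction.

17/2917

For each position j, as r ranges over 1…5834 the j-th selection hits every invoice exactly once, so invoice 3954 is selected for exactly 34 of the 5834 starts.
Inclusion probability = 34/5834 = 17/2917.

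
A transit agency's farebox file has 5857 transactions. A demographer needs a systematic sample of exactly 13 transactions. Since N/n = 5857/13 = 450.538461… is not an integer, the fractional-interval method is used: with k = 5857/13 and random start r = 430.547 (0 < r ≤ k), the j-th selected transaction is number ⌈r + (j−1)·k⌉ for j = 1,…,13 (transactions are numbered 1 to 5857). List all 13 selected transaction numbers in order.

431, 882, 1332, 1783, 2233, 2684, 3134, 3585, 4035, 4486, 4936, 5387, 5838

j=1: r + 0k = 430.547 → ⌈·⌉ = 431
j=2: r + 1k = 881.085461… → ⌈·⌉ = 882
j=3: r + 2k = 1331.623923… → ⌈·⌉ = 1332
j=4: r + 3k = 1782.162384… → ⌈·⌉ = 1783
j=5: r + 4k = 2232.700846… → ⌈·⌉ = 2233
j=6: r + 5k = 2683.239307… → ⌈·⌉ = 2684
j=7: r + 6k = 3133.777769… → ⌈·⌉ = 3134
j=8: r + 7k = 3584.316230… → ⌈·⌉ = 3585
j=9: r + 8k = 4034.854692… → ⌈·⌉ = 4035
j=10: r + 9k = 4485.393153… → ⌈·⌉ = 4486
j=11: r + 10k = 4935.931615… → ⌈·⌉ = 4936
j=12: r + 11k = 5386.470076… → ⌈·⌉ = 5387
j=13: r + 12k = 5837.008538… → ⌈·⌉ = 5838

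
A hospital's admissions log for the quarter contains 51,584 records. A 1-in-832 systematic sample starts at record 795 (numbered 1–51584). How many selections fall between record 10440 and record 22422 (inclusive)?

14

k = 832
First selection ≥ 10440: 795 + ⌈(10440−795)/832⌉·832 = 795 + 12×832 = 10779
Last selection ≤ 22422: 795 + ⌊(22422−795)/832⌋·832 = 795 + 25×832 = 21595
Count = 25 − 12 + 1 = 14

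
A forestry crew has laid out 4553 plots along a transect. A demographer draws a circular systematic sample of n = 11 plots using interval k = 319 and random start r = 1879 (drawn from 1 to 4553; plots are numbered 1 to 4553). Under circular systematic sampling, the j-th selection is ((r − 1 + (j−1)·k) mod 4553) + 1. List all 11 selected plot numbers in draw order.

Selection 1: 1879
Selection 2: 1879 + 319 = 2198
Selection 3: 2198 + 319 = 2517
Selection 4: 2517 + 319 = 2836
Selection 5: 2836 + 319 = 3155
Selection 6: 3155 + 319 = 3474
Selection 7: 3474 + 319 = 3793
Selection 8: 3793 + 319 = 4112
Selection 9: 4112 + 319 = 4431
Selection 10: 4431 + 319 = 4750 → 4750 − 4553 = 197
Selection 11: 197 + 319 = 516

1879, 2198, 2517, 2836, 3155, 3474, 3793, 4112, 4431, 197, 516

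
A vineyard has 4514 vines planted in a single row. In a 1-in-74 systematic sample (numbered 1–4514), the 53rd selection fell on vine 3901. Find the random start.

53

k = 74
r = 3901 − (53−1)×74 = 3901 − 3848 = 53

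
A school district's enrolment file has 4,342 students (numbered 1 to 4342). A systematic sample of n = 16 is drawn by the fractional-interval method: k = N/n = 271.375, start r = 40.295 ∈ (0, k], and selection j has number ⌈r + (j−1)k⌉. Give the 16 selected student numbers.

41, 312, 584, 855, 1126, 1398, 1669, 1940, 2212, 2483, 2755, 3026, 3297, 3569, 3840, 4111

j=1: r + 0k = 40.295 → ⌈·⌉ = 41
j=2: r + 1k = 311.67 → ⌈·⌉ = 312
j=3: r + 2k = 583.045 → ⌈·⌉ = 584
j=4: r + 3k = 854.42 → ⌈·⌉ = 855
j=5: r + 4k = 1125.795 → ⌈·⌉ = 1126
j=6: r + 5k = 1397.17 → ⌈·⌉ = 1398
j=7: r + 6k = 1668.545 → ⌈·⌉ = 1669
j=8: r + 7k = 1939.92 → ⌈·⌉ = 1940
j=9: r + 8k = 2211.295 → ⌈·⌉ = 2212
j=10: r + 9k = 2482.67 → ⌈·⌉ = 2483
j=11: r + 10k = 2754.045 → ⌈·⌉ = 2755
j=12: r + 11k = 3025.42 → ⌈·⌉ = 3026
j=13: r + 12k = 3296.795 → ⌈·⌉ = 3297
j=14: r + 13k = 3568.17 → ⌈·⌉ = 3569
j=15: r + 14k = 3839.545 → ⌈·⌉ = 3840
j=16: r + 15k = 4110.92 → ⌈·⌉ = 4111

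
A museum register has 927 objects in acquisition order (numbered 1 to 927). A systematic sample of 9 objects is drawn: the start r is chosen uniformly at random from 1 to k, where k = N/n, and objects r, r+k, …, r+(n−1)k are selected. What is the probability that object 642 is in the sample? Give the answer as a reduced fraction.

1/103

k = 927/9 = 103.
Object 642 is selected iff r ≡ 642 (mod 103); exactly one such r in {1,…,103}.
Inclusion probability = 1/103.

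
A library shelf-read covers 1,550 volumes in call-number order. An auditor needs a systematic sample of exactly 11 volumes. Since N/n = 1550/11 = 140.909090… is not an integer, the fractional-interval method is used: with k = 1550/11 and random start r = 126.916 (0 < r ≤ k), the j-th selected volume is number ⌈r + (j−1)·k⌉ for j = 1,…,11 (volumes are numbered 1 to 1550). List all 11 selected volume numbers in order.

127, 268, 409, 550, 691, 832, 973, 1114, 1255, 1396, 1537

j=1: r + 0k = 126.916 → ⌈·⌉ = 127
j=2: r + 1k = 267.825090… → ⌈·⌉ = 268
j=3: r + 2k = 408.734181… → ⌈·⌉ = 409
j=4: r + 3k = 549.643272… → ⌈·⌉ = 550
j=5: r + 4k = 690.552363… → ⌈·⌉ = 691
j=6: r + 5k = 831.461454… → ⌈·⌉ = 832
j=7: r + 6k = 972.370545… → ⌈·⌉ = 973
j=8: r + 7k = 1113.279636… → ⌈·⌉ = 1114
j=9: r + 8k = 1254.188727… → ⌈·⌉ = 1255
j=10: r + 9k = 1395.097818… → ⌈·⌉ = 1396
j=11: r + 10k = 1536.006909… → ⌈·⌉ = 1537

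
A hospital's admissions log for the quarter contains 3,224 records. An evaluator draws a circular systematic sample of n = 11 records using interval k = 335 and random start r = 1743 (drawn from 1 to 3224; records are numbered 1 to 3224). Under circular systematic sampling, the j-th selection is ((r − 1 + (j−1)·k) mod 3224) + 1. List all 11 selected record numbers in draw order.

Selection 1: 1743
Selection 2: 1743 + 335 = 2078
Selection 3: 2078 + 335 = 2413
Selection 4: 2413 + 335 = 2748
Selection 5: 2748 + 335 = 3083
Selection 6: 3083 + 335 = 3418 → 3418 − 3224 = 194
Selection 7: 194 + 335 = 529
Selection 8: 529 + 335 = 864
Selection 9: 864 + 335 = 1199
Selection 10: 1199 + 335 = 1534
Selection 11: 1534 + 335 = 1869

1743, 2078, 2413, 2748, 3083, 194, 529, 864, 1199, 1534, 1869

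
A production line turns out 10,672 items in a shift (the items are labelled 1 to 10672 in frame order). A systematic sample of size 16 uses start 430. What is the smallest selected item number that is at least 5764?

5766

k = 10672/16 = 667
Steps past start: ⌈(5764 − 430)/667⌉ = ⌈5334/667⌉ = 8
Selected item: 430 + 8×667 = 5766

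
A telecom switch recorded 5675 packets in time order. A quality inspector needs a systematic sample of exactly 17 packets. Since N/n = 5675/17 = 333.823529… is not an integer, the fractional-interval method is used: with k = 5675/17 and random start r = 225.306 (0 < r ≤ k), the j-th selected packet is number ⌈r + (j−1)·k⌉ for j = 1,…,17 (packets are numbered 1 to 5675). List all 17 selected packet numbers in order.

226, 560, 893, 1227, 1561, 1895, 2229, 2563, 2896, 3230, 3564, 3898, 4232, 4566, 4899, 5233, 5567

j=1: r + 0k = 225.306 → ⌈·⌉ = 226
j=2: r + 1k = 559.129529… → ⌈·⌉ = 560
j=3: r + 2k = 892.953058… → ⌈·⌉ = 893
j=4: r + 3k = 1226.776588… → ⌈·⌉ = 1227
j=5: r + 4k = 1560.600117… → ⌈·⌉ = 1561
j=6: r + 5k = 1894.423647… → ⌈·⌉ = 1895
j=7: r + 6k = 2228.247176… → ⌈·⌉ = 2229
j=8: r + 7k = 2562.070705… → ⌈·⌉ = 2563
j=9: r + 8k = 2895.894235… → ⌈·⌉ = 2896
j=10: r + 9k = 3229.717764… → ⌈·⌉ = 3230
j=11: r + 10k = 3563.541294… → ⌈·⌉ = 3564
j=12: r + 11k = 3897.364823… → ⌈·⌉ = 3898
j=13: r + 12k = 4231.188352… → ⌈·⌉ = 4232
j=14: r + 13k = 4565.011882… → ⌈·⌉ = 4566
j=15: r + 14k = 4898.835411… → ⌈·⌉ = 4899
j=16: r + 15k = 5232.658941… → ⌈·⌉ = 5233
j=17: r + 16k = 5566.482470… → ⌈·⌉ = 5567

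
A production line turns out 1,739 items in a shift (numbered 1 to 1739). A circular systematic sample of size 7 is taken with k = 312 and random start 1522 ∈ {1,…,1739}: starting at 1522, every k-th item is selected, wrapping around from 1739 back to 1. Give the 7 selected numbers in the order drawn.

1522, 95, 407, 719, 1031, 1343, 1655

Selection 1: 1522
Selection 2: 1522 + 312 = 1834 → 1834 − 1739 = 95
Selection 3: 95 + 312 = 407
Selection 4: 407 + 312 = 719
Selection 5: 719 + 312 = 1031
Selection 6: 1031 + 312 = 1343
Selection 7: 1343 + 312 = 1655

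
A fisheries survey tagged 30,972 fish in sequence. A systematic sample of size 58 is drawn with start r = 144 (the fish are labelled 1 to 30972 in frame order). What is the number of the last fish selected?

30582

k = 30972/58 = 534
58th selection = r + (58−1)·k = 144 + 57×534 = 144 + 30438 = 30582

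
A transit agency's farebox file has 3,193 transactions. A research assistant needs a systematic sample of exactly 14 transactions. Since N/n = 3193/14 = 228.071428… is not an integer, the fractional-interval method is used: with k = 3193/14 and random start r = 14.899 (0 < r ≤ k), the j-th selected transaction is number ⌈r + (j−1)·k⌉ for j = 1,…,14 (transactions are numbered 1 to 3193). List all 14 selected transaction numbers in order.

j=1: r + 0k = 14.899 → ⌈·⌉ = 15
j=2: r + 1k = 242.970428… → ⌈·⌉ = 243
j=3: r + 2k = 471.041857… → ⌈·⌉ = 472
j=4: r + 3k = 699.113285… → ⌈·⌉ = 700
j=5: r + 4k = 927.184714… → ⌈·⌉ = 928
j=6: r + 5k = 1155.256142… → ⌈·⌉ = 1156
j=7: r + 6k = 1383.327571… → ⌈·⌉ = 1384
j=8: r + 7k = 1611.399 → ⌈·⌉ = 1612
j=9: r + 8k = 1839.470428… → ⌈·⌉ = 1840
j=10: r + 9k = 2067.541857… → ⌈·⌉ = 2068
j=11: r + 10k = 2295.613285… → ⌈·⌉ = 2296
j=12: r + 11k = 2523.684714… → ⌈·⌉ = 2524
j=13: r + 12k = 2751.756142… → ⌈·⌉ = 2752
j=14: r + 13k = 2979.827571… → ⌈·⌉ = 2980

15, 243, 472, 700, 928, 1156, 1384, 1612, 1840, 2068, 2296, 2524, 2752, 2980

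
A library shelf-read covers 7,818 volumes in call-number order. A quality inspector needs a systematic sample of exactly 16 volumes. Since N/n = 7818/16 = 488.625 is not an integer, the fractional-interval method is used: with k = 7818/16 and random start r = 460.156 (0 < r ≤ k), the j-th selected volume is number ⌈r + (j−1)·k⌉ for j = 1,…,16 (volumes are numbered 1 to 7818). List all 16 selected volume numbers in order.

j=1: r + 0k = 460.156 → ⌈·⌉ = 461
j=2: r + 1k = 948.781 → ⌈·⌉ = 949
j=3: r + 2k = 1437.406 → ⌈·⌉ = 1438
j=4: r + 3k = 1926.031 → ⌈·⌉ = 1927
j=5: r + 4k = 2414.656 → ⌈·⌉ = 2415
j=6: r + 5k = 2903.281 → ⌈·⌉ = 2904
j=7: r + 6k = 3391.906 → ⌈·⌉ = 3392
j=8: r + 7k = 3880.531 → ⌈·⌉ = 3881
j=9: r + 8k = 4369.156 → ⌈·⌉ = 4370
j=10: r + 9k = 4857.781 → ⌈·⌉ = 4858
j=11: r + 10k = 5346.406 → ⌈·⌉ = 5347
j=12: r + 11k = 5835.031 → ⌈·⌉ = 5836
j=13: r + 12k = 6323.656 → ⌈·⌉ = 6324
j=14: r + 13k = 6812.281 → ⌈·⌉ = 6813
j=15: r + 14k = 7300.906 → ⌈·⌉ = 7301
j=16: r + 15k = 7789.531 → ⌈·⌉ = 7790

461, 949, 1438, 1927, 2415, 2904, 3392, 3881, 4370, 4858, 5347, 5836, 6324, 6813, 7301, 7790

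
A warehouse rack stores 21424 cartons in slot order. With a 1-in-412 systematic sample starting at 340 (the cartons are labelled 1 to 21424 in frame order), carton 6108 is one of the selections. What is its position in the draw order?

15

k = 412
position = (6108 − 340)/412 + 1 = 5768/412 + 1 = 14 + 1 = 15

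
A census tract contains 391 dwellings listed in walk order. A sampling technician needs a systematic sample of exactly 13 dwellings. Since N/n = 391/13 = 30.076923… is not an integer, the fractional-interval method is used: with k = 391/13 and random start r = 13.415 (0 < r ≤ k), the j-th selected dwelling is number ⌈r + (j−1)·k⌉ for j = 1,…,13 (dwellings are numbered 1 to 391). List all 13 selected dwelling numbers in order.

14, 44, 74, 104, 134, 164, 194, 224, 255, 285, 315, 345, 375

j=1: r + 0k = 13.415 → ⌈·⌉ = 14
j=2: r + 1k = 43.491923… → ⌈·⌉ = 44
j=3: r + 2k = 73.568846… → ⌈·⌉ = 74
j=4: r + 3k = 103.645769… → ⌈·⌉ = 104
j=5: r + 4k = 133.722692… → ⌈·⌉ = 134
j=6: r + 5k = 163.799615… → ⌈·⌉ = 164
j=7: r + 6k = 193.876538… → ⌈·⌉ = 194
j=8: r + 7k = 223.953461… → ⌈·⌉ = 224
j=9: r + 8k = 254.030384… → ⌈·⌉ = 255
j=10: r + 9k = 284.107307… → ⌈·⌉ = 285
j=11: r + 10k = 314.184230… → ⌈·⌉ = 315
j=12: r + 11k = 344.261153… → ⌈·⌉ = 345
j=13: r + 12k = 374.338076… → ⌈·⌉ = 375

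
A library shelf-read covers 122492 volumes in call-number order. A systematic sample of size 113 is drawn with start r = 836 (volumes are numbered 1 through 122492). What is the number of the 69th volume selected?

k = 122492/113 = 1084
69th selection = r + (69−1)·k = 836 + 68×1084 = 836 + 73712 = 74548

74548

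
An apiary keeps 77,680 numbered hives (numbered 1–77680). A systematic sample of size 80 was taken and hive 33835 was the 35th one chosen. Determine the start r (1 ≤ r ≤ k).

821

k = 77680/80 = 971
r = 33835 − (35−1)×971 = 33835 − 33014 = 821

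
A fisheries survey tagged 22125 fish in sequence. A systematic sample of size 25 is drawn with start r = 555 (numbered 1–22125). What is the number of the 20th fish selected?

17370

k = 22125/25 = 885
20th selection = r + (20−1)·k = 555 + 19×885 = 555 + 16815 = 17370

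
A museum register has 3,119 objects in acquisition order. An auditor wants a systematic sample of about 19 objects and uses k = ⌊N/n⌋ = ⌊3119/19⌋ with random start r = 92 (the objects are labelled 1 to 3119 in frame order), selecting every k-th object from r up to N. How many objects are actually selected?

19

k = ⌊3119/19⌋ = 164
Achieved size = ⌊(3119 − 92)/164⌋ + 1 = ⌊3027/164⌋ + 1 = 18 + 1 = 19
(last selection: 92 + 18×164 = 3044 ≤ 3119; next would be 3208 > 3119)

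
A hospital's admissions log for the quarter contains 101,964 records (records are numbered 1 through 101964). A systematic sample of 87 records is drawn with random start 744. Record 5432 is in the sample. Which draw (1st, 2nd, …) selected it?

5

k = 101964/87 = 1172
position = (5432 − 744)/1172 + 1 = 4688/1172 + 1 = 4 + 1 = 5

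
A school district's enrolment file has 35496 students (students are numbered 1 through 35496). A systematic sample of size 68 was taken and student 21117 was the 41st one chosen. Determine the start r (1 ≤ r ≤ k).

k = 35496/68 = 522
r = 21117 − (41−1)×522 = 21117 − 20880 = 237

237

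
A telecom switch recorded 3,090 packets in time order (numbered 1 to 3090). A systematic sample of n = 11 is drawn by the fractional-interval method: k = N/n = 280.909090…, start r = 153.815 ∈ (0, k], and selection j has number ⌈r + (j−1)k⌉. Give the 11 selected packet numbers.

154, 435, 716, 997, 1278, 1559, 1840, 2121, 2402, 2682, 2963

j=1: r + 0k = 153.815 → ⌈·⌉ = 154
j=2: r + 1k = 434.724090… → ⌈·⌉ = 435
j=3: r + 2k = 715.633181… → ⌈·⌉ = 716
j=4: r + 3k = 996.542272… → ⌈·⌉ = 997
j=5: r + 4k = 1277.451363… → ⌈·⌉ = 1278
j=6: r + 5k = 1558.360454… → ⌈·⌉ = 1559
j=7: r + 6k = 1839.269545… → ⌈·⌉ = 1840
j=8: r + 7k = 2120.178636… → ⌈·⌉ = 2121
j=9: r + 8k = 2401.087727… → ⌈·⌉ = 2402
j=10: r + 9k = 2681.996818… → ⌈·⌉ = 2682
j=11: r + 10k = 2962.905909… → ⌈·⌉ = 2963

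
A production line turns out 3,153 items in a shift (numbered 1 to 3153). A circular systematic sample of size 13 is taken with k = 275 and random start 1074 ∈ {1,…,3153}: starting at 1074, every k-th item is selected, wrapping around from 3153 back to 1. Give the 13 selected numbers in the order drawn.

1074, 1349, 1624, 1899, 2174, 2449, 2724, 2999, 121, 396, 671, 946, 1221

Selection 1: 1074
Selection 2: 1074 + 275 = 1349
Selection 3: 1349 + 275 = 1624
Selection 4: 1624 + 275 = 1899
Selection 5: 1899 + 275 = 2174
Selection 6: 2174 + 275 = 2449
Selection 7: 2449 + 275 = 2724
Selection 8: 2724 + 275 = 2999
Selection 9: 2999 + 275 = 3274 → 3274 − 3153 = 121
Selection 10: 121 + 275 = 396
Selection 11: 396 + 275 = 671
Selection 12: 671 + 275 = 946
Selection 13: 946 + 275 = 1221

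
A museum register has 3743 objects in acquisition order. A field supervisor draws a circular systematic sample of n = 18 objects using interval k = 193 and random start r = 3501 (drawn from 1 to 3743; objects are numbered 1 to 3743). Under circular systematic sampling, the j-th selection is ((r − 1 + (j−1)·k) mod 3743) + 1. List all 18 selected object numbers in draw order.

Selection 1: 3501
Selection 2: 3501 + 193 = 3694
Selection 3: 3694 + 193 = 3887 → 3887 − 3743 = 144
Selection 4: 144 + 193 = 337
Selection 5: 337 + 193 = 530
Selection 6: 530 + 193 = 723
Selection 7: 723 + 193 = 916
Selection 8: 916 + 193 = 1109
Selection 9: 1109 + 193 = 1302
Selection 10: 1302 + 193 = 1495
Selection 11: 1495 + 193 = 1688
Selection 12: 1688 + 193 = 1881
Selection 13: 1881 + 193 = 2074
Selection 14: 2074 + 193 = 2267
Selection 15: 2267 + 193 = 2460
Selection 16: 2460 + 193 = 2653
Selection 17: 2653 + 193 = 2846
Selection 18: 2846 + 193 = 3039

3501, 3694, 144, 337, 530, 723, 916, 1109, 1302, 1495, 1688, 1881, 2074, 2267, 2460, 2653, 2846, 3039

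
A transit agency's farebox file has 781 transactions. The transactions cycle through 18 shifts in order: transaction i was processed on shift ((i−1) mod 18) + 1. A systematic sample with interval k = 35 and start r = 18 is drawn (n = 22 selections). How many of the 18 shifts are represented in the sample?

18

Consecutive selections differ by k = 35, so their shift numbers differ by 35 mod 18 = 17.
gcd(35, 18) = 1, so the sample visits 18/1 = 18 distinct residues mod 18.
Start 18 is shift 18; the shifts hit are 1, 2, 3, 4, 5, 6, 7, 8, 9, 10, 11, 12, 13, 14, 15, 16, 17, 18.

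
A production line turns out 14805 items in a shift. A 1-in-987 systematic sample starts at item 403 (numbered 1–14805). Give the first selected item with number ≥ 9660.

10273

k = 987
Steps past start: ⌈(9660 − 403)/987⌉ = ⌈9257/987⌉ = 10
Selected item: 403 + 10×987 = 10273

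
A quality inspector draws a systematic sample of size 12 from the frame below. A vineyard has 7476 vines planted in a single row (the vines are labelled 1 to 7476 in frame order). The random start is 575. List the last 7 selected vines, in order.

k = N/n = 7476/12 = 623
6th selection = 575 + 5×623 = 3690
7th: 3690 + 623 = 4313
8th: 4313 + 623 = 4936
9th: 4936 + 623 = 5559
10th: 5559 + 623 = 6182
11th: 6182 + 623 = 6805
12th: 6805 + 623 = 7428

3690, 4313, 4936, 5559, 6182, 6805, 7428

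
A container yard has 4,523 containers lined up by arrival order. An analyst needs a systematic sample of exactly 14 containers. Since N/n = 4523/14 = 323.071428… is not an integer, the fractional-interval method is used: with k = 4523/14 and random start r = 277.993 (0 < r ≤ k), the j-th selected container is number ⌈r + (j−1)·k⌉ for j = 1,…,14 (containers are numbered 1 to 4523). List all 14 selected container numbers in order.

j=1: r + 0k = 277.993 → ⌈·⌉ = 278
j=2: r + 1k = 601.064428… → ⌈·⌉ = 602
j=3: r + 2k = 924.135857… → ⌈·⌉ = 925
j=4: r + 3k = 1247.207285… → ⌈·⌉ = 1248
j=5: r + 4k = 1570.278714… → ⌈·⌉ = 1571
j=6: r + 5k = 1893.350142… → ⌈·⌉ = 1894
j=7: r + 6k = 2216.421571… → ⌈·⌉ = 2217
j=8: r + 7k = 2539.493 → ⌈·⌉ = 2540
j=9: r + 8k = 2862.564428… → ⌈·⌉ = 2863
j=10: r + 9k = 3185.635857… → ⌈·⌉ = 3186
j=11: r + 10k = 3508.707285… → ⌈·⌉ = 3509
j=12: r + 11k = 3831.778714… → ⌈·⌉ = 3832
j=13: r + 12k = 4154.850142… → ⌈·⌉ = 4155
j=14: r + 13k = 4477.921571… → ⌈·⌉ = 4478

278, 602, 925, 1248, 1571, 1894, 2217, 2540, 2863, 3186, 3509, 3832, 4155, 4478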